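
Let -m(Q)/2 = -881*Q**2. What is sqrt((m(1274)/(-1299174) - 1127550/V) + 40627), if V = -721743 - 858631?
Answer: 2*sqrt(727110389829553222689921)/8699918691 ≈ 196.03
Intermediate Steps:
V = -1580374
m(Q) = 1762*Q**2 (m(Q) = -(-1762)*Q**2 = 1762*Q**2)
sqrt((m(1274)/(-1299174) - 1127550/V) + 40627) = sqrt(((1762*1274**2)/(-1299174) - 1127550/(-1580374)) + 40627) = sqrt(((1762*1623076)*(-1/1299174) - 1127550*(-1/1580374)) + 40627) = sqrt((2859859912*(-1/1299174) + 563775/790187) + 40627) = sqrt((-1429929956/649587 + 563775/790187) + 40627) = sqrt(-1129545841230847/513295202769 + 40627) = sqrt(19724098361665316/513295202769) = 2*sqrt(727110389829553222689921)/8699918691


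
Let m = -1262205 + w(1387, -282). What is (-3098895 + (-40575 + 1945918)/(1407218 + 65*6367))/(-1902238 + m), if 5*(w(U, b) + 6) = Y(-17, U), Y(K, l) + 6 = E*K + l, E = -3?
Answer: 28216560544960/28810855392349 ≈ 0.97937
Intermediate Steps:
Y(K, l) = -6 + l - 3*K (Y(K, l) = -6 + (-3*K + l) = -6 + (l - 3*K) = -6 + l - 3*K)
w(U, b) = 3 + U/5 (w(U, b) = -6 + (-6 + U - 3*(-17))/5 = -6 + (-6 + U + 51)/5 = -6 + (45 + U)/5 = -6 + (9 + U/5) = 3 + U/5)
m = -6309623/5 (m = -1262205 + (3 + (1/5)*1387) = -1262205 + (3 + 1387/5) = -1262205 + 1402/5 = -6309623/5 ≈ -1.2619e+6)
(-3098895 + (-40575 + 1945918)/(1407218 + 65*6367))/(-1902238 + m) = (-3098895 + (-40575 + 1945918)/(1407218 + 65*6367))/(-1902238 - 6309623/5) = (-3098895 + 1905343/(1407218 + 413855))/(-15820813/5) = (-3098895 + 1905343/1821073)*(-5/15820813) = -5643312108992/1821073*(-5/15820813) = 28216560544960/28810855392349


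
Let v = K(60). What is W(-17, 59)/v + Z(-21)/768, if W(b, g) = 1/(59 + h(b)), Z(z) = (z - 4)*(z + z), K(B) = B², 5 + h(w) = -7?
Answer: 1850633/1353600 ≈ 1.3672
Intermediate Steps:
h(w) = -12 (h(w) = -5 - 7 = -12)
Z(z) = 2*z*(-4 + z) (Z(z) = (-4 + z)*(2*z) = 2*z*(-4 + z))
v = 3600 (v = 60² = 3600)
W(b, g) = 1/47 (W(b, g) = 1/(59 - 12) = 1/47)
W(-17, 59)/v + Z(-21)/768 = (1/47)/3600 + (2*(-21)*(-4 - 21))/768 = (1/47)*(1/3600) + (2*(-21)*(-25))*(1/768) = 1/169200 + 1050*(1/768) = 1/169200 + 175/128 = 1850633/1353600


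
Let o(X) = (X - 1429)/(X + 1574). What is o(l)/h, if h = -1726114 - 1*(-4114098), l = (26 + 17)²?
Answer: 5/97310348 ≈ 5.1382e-8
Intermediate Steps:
l = 1849 (l = 43² = 1849)
o(X) = (-1429 + X)/(1574 + X)
h = 2387984 (h = -1726114 + 4114098 = 2387984)
o(l)/h = ((-1429 + 1849)/(1574 + 1849))/2387984 = (420/3423)*(1/2387984) = ((1/3423)*420)*(1/2387984) = (20/163)*(1/2387984) = 5/97310348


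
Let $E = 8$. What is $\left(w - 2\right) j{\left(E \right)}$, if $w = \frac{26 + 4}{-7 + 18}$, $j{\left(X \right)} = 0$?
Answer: $0$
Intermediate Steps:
$w = \frac{30}{11} \approx 2.7273$
$\left(w - 2\right) j{\left(E \right)} = \left(\frac{30}{11} - 2\right) 0 = \frac{8}{11} \cdot 0 = 0$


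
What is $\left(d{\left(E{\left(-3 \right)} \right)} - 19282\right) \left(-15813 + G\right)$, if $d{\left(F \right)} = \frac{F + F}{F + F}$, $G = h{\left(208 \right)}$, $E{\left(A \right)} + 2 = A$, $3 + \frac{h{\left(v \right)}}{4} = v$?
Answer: $289080033$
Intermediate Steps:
$h{\left(v \right)} = -12 + 4 v$
$E{\left(A \right)} = -2 + A$
$G = 820$ ($G = -12 + 4 \cdot 208 = -12 + 832 = 820$)
$d{\left(F \right)} = 1$ ($d{\left(F \right)} = \frac{2 F}{2 F} = 2 F \frac{1}{2 F} = 1$)
$\left(d{\left(E{\left(-3 \right)} \right)} - 19282\right) \left(-15813 + G\right) = \left(1 - 19282\right) \left(-15813 + 820\right) = \left(-19281\right) \left(-14993\right) = 289080033$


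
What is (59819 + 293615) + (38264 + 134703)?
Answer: 526401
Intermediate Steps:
(59819 + 293615) + (38264 + 134703) = 353434 + 172967 = 526401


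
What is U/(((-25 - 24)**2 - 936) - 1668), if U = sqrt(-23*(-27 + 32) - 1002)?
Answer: -I*sqrt(1117)/203 ≈ -0.16464*I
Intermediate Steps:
U = I*sqrt(1117) (U = sqrt(-23*5 - 1002) = sqrt(-115 - 1002) = sqrt(-1117) = I*sqrt(1117) ≈ 33.422*I)
U/(((-25 - 24)**2 - 936) - 1668) = (I*sqrt(1117))/(((-25 - 24)**2 - 936) - 1668) = (I*sqrt(1117))/(((-49)**2 - 936) - 1668) = (I*sqrt(1117))/((2401 - 936) - 1668) = (I*sqrt(1117))/(1465 - 1668) = (I*sqrt(1117))/(-203) = (I*sqrt(1117))*(-1/203) = -I*sqrt(1117)/203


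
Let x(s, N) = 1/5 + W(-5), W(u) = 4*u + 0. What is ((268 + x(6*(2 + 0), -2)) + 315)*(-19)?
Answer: -53504/5 ≈ -10701.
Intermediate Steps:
W(u) = 4*u
x(s, N) = -99/5 (x(s, N) = 1/5 + 4*(-5) = ⅕ - 20 = -99/5)
((268 + x(6*(2 + 0), -2)) + 315)*(-19) = ((268 - 99/5) + 315)*(-19) = (1241/5 + 315)*(-19) = (2816/5)*(-19) = -53504/5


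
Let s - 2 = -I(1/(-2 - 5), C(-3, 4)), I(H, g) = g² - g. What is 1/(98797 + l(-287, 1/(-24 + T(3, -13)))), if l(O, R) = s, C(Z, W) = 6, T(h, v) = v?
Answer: 1/98769 ≈ 1.0125e-5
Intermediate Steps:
s = -28 (s = 2 - 6*(-1 + 6) = 2 - 6*5 = 2 - 1*30 = 2 - 30 = -28)
l(O, R) = -28
1/(98797 + l(-287, 1/(-24 + T(3, -13)))) = 1/(98797 - 28) = 1/98769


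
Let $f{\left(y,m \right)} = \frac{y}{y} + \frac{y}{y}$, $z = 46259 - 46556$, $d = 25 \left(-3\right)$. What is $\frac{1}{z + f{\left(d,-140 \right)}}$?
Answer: $- \frac{1}{295} \approx -0.0033898$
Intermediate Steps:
$d = -75$
$z = -297$ ($z = 46259 - 46556 = -297$)
$f{\left(y,m \right)} = 2$ ($f{\left(y,m \right)} = 1 + 1 = 2$)
$\frac{1}{z + f{\left(d,-140 \right)}} = \frac{1}{-297 + 2} = \frac{1}{-295} = - \frac{1}{295}$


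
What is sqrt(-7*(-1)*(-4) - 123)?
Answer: I*sqrt(151) ≈ 12.288*I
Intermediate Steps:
sqrt(-7*(-1)*(-4) - 123) = sqrt(7*(-4) - 123) = sqrt(-28 - 123) = sqrt(-151) = I*sqrt(151)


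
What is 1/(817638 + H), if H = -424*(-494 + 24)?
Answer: 1/1016918 ≈ 9.8336e-7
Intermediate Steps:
H = 199280 (H = -424*(-470) = 199280)
1/(817638 + H) = 1/(817638 + 199280) = 1/1016918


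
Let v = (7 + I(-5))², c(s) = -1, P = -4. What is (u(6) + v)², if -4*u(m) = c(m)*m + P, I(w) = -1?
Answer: 5929/4 ≈ 1482.3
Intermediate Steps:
v = 36 (v = (7 - 1)² = 6² = 36)
u(m) = 1 + m/4 (u(m) = -(-m - 4)/4 = -(-4 - m)/4 = 1 + m/4)
(u(6) + v)² = ((1 + (¼)*6) + 36)² = ((1 + 3/2) + 36)² = (5/2 + 36)² = (77/2)² = 5929/4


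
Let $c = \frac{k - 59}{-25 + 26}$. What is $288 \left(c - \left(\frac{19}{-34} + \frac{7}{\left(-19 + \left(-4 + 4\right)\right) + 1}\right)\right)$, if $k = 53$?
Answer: $- \frac{24736}{17} \approx -1455.1$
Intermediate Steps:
$c = -6$ ($c = \frac{53 - 59}{-25 + 26} = - \frac{6}{1} = \left(-6\right) 1 = -6$)
$288 \left(c - \left(\frac{19}{-34} + \frac{7}{\left(-19 + \left(-4 + 4\right)\right) + 1}\right)\right) = 288 \left(-6 - \left(\frac{19}{-34} + \frac{7}{\left(-19 + \left(-4 + 4\right)\right) + 1}\right)\right) = 288 \left(-6 - \left(19 \left(- \frac{1}{34}\right) + \frac{7}{\left(-19 + 0\right) + 1}\right)\right) = 288 \left(-6 - \left(- \frac{19}{34} + \frac{7}{-19 + 1}\right)\right) = 288 \left(-6 - \left(- \frac{19}{34} + \frac{7}{-18}\right)\right) = 288 \left(-6 - \left(- \frac{19}{34} + 7 \left(- \frac{1}{18}\right)\right)\right) = 288 \left(-6 - \left(- \frac{19}{34} - \frac{7}{18}\right)\right) = 288 \left(-6 - - \frac{145}{153}\right) = 288 \left(-6 + \frac{145}{153}\right) = 288 \left(- \frac{773}{153}\right) = - \frac{24736}{17}$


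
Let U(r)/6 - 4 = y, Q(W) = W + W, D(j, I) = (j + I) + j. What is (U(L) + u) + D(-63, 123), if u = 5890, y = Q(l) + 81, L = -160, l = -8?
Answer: 6301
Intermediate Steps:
D(j, I) = I + 2*j (D(j, I) = (I + j) + j = I + 2*j)
Q(W) = 2*W
y = 65 (y = 2*(-8) + 81 = -16 + 81 = 65)
U(r) = 414 (U(r) = 24 + 6*65 = 24 + 390 = 414)
(U(L) + u) + D(-63, 123) = (414 + 5890) + (123 + 2*(-63)) = 6304 + (123 - 126) = 6304 - 3 = 6301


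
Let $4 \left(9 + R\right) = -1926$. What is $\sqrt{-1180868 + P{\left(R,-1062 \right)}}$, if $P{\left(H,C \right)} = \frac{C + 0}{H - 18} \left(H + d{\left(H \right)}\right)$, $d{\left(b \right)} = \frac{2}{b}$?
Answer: $\frac{i \sqrt{1613728012774882}}{36951} \approx 1087.1 i$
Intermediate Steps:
$R = - \frac{981}{2}$ ($R = -9 + \frac{1}{4} \left(-1926\right) = -9 - \frac{963}{2} = - \frac{981}{2} \approx -490.5$)
$P{\left(H,C \right)} = \frac{C \left(H + \frac{2}{H}\right)}{-18 + H}$ ($P{\left(H,C \right)} = \frac{C + 0}{H - 18} \left(H + \frac{2}{H}\right) = \frac{C}{-18 + H} \left(H + \frac{2}{H}\right) = \frac{C \left(H + \frac{2}{H}\right)}{-18 + H}$)
$\sqrt{-1180868 + P{\left(R,-1062 \right)}} = \sqrt{-1180868 - \frac{1062 \left(2 + \left(- \frac{981}{2}\right)^{2}\right)}{\left(- \frac{981}{2}\right) \left(-18 - \frac{981}{2}\right)}} = \sqrt{-1180868 - - \frac{236 \left(2 + \frac{962361}{4}\right)}{109 \left(- \frac{1017}{2}\right)}} = \sqrt{-1180868 - \left(- \frac{236}{109}\right) \left(- \frac{2}{1017}\right) \frac{962369}{4}} = \sqrt{-1180868 - \frac{113559542}{110853}} = \sqrt{- \frac{131016319946}{110853}} = \frac{i \sqrt{1613728012774882}}{36951}$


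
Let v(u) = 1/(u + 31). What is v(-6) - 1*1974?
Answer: -49349/25 ≈ -1974.0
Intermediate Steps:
v(u) = 1/(31 + u)
v(-6) - 1*1974 = 1/(31 - 6) - 1*1974 = 1/25 - 1974 = -49349/25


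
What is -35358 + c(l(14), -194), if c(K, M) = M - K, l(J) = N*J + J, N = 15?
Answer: -35776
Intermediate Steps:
l(J) = 16*J (l(J) = 15*J + J = 16*J)
-35358 + c(l(14), -194) = -35358 + (-194 - 16*14) = -35358 + (-194 - 1*224) = -35358 + (-194 - 224) = -35358 - 418 = -35776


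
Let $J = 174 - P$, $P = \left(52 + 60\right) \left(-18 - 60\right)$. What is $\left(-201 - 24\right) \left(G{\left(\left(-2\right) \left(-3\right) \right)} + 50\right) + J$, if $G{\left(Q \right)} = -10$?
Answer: $-90$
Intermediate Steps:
$P = -8736$ ($P = 112 \left(-78\right) = -8736$)
$J = 8910$ ($J = 174 - -8736 = 174 + 8736 = 8910$)
$\left(-201 - 24\right) \left(G{\left(\left(-2\right) \left(-3\right) \right)} + 50\right) + J = \left(-201 - 24\right) \left(-10 + 50\right) + 8910 = \left(-225\right) 40 + 8910 = -9000 + 8910 = -90$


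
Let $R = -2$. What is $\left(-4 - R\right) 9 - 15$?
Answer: $-33$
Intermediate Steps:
$\left(-4 - R\right) 9 - 15 = \left(-4 - -2\right) 9 - 15 = \left(-4 + 2\right) 9 - 15 = \left(-2\right) 9 - 15 = -18 - 15 = -33$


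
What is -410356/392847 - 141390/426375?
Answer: -5122448374/3722225325 ≈ -1.3762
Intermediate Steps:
-410356/392847 - 141390/426375 = -410356*1/392847 - 141390*1/426375 = -410356/392847 - 3142/9475 = -5122448374/3722225325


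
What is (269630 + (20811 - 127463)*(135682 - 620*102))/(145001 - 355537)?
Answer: 3862907277/105268 ≈ 36696.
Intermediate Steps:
(269630 + (20811 - 127463)*(135682 - 620*102))/(145001 - 355537) = (269630 - 106652*(135682 - 63240))/(-210536) = (269630 - 106652*72442)*(-1/210536) = (269630 - 7726084184)*(-1/210536) = -7725814554*(-1/210536) = 3862907277/105268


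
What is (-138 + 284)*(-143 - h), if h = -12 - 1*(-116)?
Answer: -36062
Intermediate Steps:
h = 104 (h = -12 + 116 = 104)
(-138 + 284)*(-143 - h) = (-138 + 284)*(-143 - 1*104) = 146*(-143 - 104) = 146*(-247) = -36062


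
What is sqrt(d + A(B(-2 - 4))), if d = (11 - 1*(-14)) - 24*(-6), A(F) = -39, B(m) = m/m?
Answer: sqrt(130) ≈ 11.402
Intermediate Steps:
B(m) = 1
d = 169 (d = (11 + 14) + 144 = 25 + 144 = 169)
sqrt(d + A(B(-2 - 4))) = sqrt(169 - 39) = sqrt(130)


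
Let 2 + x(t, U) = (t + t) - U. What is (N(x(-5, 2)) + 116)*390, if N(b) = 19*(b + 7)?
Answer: -6630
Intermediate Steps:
x(t, U) = -2 - U + 2*t (x(t, U) = -2 + ((t + t) - U) = -2 + (2*t - U) = -2 + (-U + 2*t) = -2 - U + 2*t)
N(b) = 133 + 19*b (N(b) = 19*(7 + b) = 133 + 19*b)
(N(x(-5, 2)) + 116)*390 = ((133 + 19*(-2 - 1*2 + 2*(-5))) + 116)*390 = ((133 + 19*(-2 - 2 - 10)) + 116)*390 = ((133 + 19*(-14)) + 116)*390 = ((133 - 266) + 116)*390 = (-133 + 116)*390 = -17*390 = -6630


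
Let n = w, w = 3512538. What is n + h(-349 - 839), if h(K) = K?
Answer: 3511350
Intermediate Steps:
n = 3512538
n + h(-349 - 839) = 3512538 + (-349 - 839) = 3512538 - 1188 = 3511350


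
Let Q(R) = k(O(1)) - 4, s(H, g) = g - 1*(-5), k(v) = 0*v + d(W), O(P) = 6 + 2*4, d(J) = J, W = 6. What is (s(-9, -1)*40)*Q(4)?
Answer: 320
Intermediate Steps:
O(P) = 14 (O(P) = 6 + 8 = 14)
k(v) = 6 (k(v) = 0*v + 6 = 0 + 6 = 6)
s(H, g) = 5 + g (s(H, g) = g + 5 = 5 + g)
Q(R) = 2 (Q(R) = 6 - 4 = 2)
(s(-9, -1)*40)*Q(4) = ((5 - 1)*40)*2 = (4*40)*2 = 160*2 = 320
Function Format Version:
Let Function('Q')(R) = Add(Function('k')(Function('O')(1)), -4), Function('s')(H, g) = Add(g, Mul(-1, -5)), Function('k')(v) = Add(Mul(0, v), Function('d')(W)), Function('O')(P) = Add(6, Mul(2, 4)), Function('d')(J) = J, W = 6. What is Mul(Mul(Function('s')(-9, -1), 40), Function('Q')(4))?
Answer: 320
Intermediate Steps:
Function('O')(P) = 14 (Function('O')(P) = Add(6, 8) = 14)
Function('k')(v) = 6 (Function('k')(v) = Add(Mul(0, v), 6) = Add(0, 6) = 6)
Function('s')(H, g) = Add(5, g) (Function('s')(H, g) = Add(g, 5) = Add(5, g))
Function('Q')(R) = 2 (Function('Q')(R) = Add(6, -4) = 2)
Mul(Mul(Function('s')(-9, -1), 40), Function('Q')(4)) = Mul(Mul(Add(5, -1), 40), 2) = Mul(Mul(4, 40), 2) = Mul(160, 2) = 320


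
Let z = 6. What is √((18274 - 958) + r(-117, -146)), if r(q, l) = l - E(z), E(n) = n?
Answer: 2*√4291 ≈ 131.01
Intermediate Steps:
r(q, l) = -6 + l (r(q, l) = l - 1*6 = l - 6 = -6 + l)
√((18274 - 958) + r(-117, -146)) = √((18274 - 958) + (-6 - 146)) = √(17316 - 152) = √17164 = 2*√4291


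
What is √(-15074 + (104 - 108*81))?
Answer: I*√23718 ≈ 154.01*I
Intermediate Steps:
√(-15074 + (104 - 108*81)) = √(-15074 + (104 - 8748)) = √(-15074 - 8644) = √(-23718) = I*√23718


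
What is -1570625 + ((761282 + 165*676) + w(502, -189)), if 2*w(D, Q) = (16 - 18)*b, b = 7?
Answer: -697810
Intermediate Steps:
w(D, Q) = -7 (w(D, Q) = ((16 - 18)*7)/2 = (-2*7)/2 = (½)*(-14) = -7)
-1570625 + ((761282 + 165*676) + w(502, -189)) = -1570625 + ((761282 + 165*676) - 7) = -1570625 + ((761282 + 111540) - 7) = -1570625 + (872822 - 7) = -1570625 + 872815 = -697810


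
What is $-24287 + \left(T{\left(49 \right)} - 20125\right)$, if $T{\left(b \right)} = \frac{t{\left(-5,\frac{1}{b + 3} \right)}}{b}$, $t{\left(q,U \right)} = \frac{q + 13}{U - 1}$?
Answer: $- \frac{110986004}{2499} \approx -44412.0$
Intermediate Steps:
$t{\left(q,U \right)} = \frac{13 + q}{-1 + U}$
$T{\left(b \right)} = \frac{8}{b \left(-1 + \frac{1}{3 + b}\right)}$ ($T{\left(b \right)} = \frac{\frac{1}{-1 + \frac{1}{b + 3}} \left(13 - 5\right)}{b} = \frac{\frac{1}{-1 + \frac{1}{3 + b}} 8}{b} = \frac{8 \frac{1}{-1 + \frac{1}{3 + b}}}{b} = \frac{8}{b \left(-1 + \frac{1}{3 + b}\right)}$)
$-24287 + \left(T{\left(49 \right)} - 20125\right) = -24287 - \left(20125 - \frac{8 \left(-3 - 49\right)}{49 \left(2 + 49\right)}\right) = -24287 - \left(20125 - \frac{8 \left(-3 - 49\right)}{49 \cdot 51}\right) = -24287 - \left(20125 - \frac{8}{2499} \left(-52\right)\right) = -24287 - \frac{50292791}{2499} = - \frac{110986004}{2499}$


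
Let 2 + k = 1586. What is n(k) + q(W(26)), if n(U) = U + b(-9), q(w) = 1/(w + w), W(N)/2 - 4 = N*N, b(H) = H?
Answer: 4284001/2720 ≈ 1575.0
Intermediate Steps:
W(N) = 8 + 2*N**2 (W(N) = 8 + 2*(N*N) = 8 + 2*N**2)
k = 1584 (k = -2 + 1586 = 1584)
q(w) = 1/(2*w)
n(U) = -9 + U (n(U) = U - 9 = -9 + U)
n(k) + q(W(26)) = (-9 + 1584) + 1/(2*(8 + 2*26**2)) = 1575 + 1/(2*(8 + 2*676)) = 1575 + 1/(2*(8 + 1352)) = 1575 + (1/2)/1360 = 1575 + (1/2)*(1/1360) = 1575 + 1/2720 = 4284001/2720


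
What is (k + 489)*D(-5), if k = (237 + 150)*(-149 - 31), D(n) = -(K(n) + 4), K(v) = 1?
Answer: 345855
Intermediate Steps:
D(n) = -5 (D(n) = -(1 + 4) = -1*5 = -5)
k = -69660 (k = 387*(-180) = -69660)
(k + 489)*D(-5) = (-69660 + 489)*(-5) = -69171*(-5) = 345855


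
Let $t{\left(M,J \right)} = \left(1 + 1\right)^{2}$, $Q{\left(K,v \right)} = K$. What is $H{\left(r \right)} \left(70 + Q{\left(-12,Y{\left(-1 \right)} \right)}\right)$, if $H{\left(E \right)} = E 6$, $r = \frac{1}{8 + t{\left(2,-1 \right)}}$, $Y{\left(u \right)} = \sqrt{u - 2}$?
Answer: $29$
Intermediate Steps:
$Y{\left(u \right)} = \sqrt{-2 + u}$
$t{\left(M,J \right)} = 4$ ($t{\left(M,J \right)} = 2^{2} = 4$)
$r = \frac{1}{12}$ ($r = \frac{1}{8 + 4} = \frac{1}{12} \approx 0.083333$)
$H{\left(E \right)} = 6 E$
$H{\left(r \right)} \left(70 + Q{\left(-12,Y{\left(-1 \right)} \right)}\right) = 6 \cdot \frac{1}{12} \left(70 - 12\right) = \frac{1}{2} \cdot 58 = 29$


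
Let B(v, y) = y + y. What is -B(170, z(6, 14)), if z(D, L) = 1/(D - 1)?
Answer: -2/5 ≈ -0.40000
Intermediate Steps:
z(D, L) = 1/(-1 + D)
B(v, y) = 2*y
-B(170, z(6, 14)) = -2/(-1 + 6) = -2/5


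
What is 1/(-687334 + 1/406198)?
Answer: -406198/279193696131 ≈ -1.4549e-6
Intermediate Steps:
1/(-687334 + 1/406198) = 1/(-279193696131/406198) = -406198/279193696131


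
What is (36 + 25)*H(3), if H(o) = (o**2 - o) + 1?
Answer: 427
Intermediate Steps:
H(o) = 1 + o**2 - o
(36 + 25)*H(3) = (36 + 25)*(1 + 3**2 - 1*3) = 61*(1 + 9 - 3) = 61*7 = 427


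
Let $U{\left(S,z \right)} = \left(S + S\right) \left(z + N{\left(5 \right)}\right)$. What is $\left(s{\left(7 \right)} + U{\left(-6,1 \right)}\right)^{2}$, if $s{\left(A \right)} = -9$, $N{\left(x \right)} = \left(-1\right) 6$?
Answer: $2601$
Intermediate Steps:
$N{\left(x \right)} = -6$
$U{\left(S,z \right)} = 2 S \left(-6 + z\right)$ ($U{\left(S,z \right)} = \left(S + S\right) \left(z - 6\right) = 2 S \left(-6 + z\right)$)
$\left(s{\left(7 \right)} + U{\left(-6,1 \right)}\right)^{2} = \left(-9 + 2 \left(-6\right) \left(-6 + 1\right)\right)^{2} = \left(-9 + 2 \left(-6\right) \left(-5\right)\right)^{2} = \left(-9 + 60\right)^{2} = 51^{2} = 2601$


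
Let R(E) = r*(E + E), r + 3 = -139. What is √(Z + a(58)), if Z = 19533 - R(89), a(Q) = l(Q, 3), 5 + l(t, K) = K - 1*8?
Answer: √44799 ≈ 211.66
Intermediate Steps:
r = -142 (r = -3 - 139 = -142)
l(t, K) = -13 + K (l(t, K) = -5 + (K - 1*8) = -5 + (K - 8) = -5 + (-8 + K) = -13 + K)
a(Q) = -10 (a(Q) = -13 + 3 = -10)
R(E) = -284*E (R(E) = -142*(E + E) = -284*E)
Z = 44809 (Z = 19533 - (-284)*89 = 19533 - 1*(-25276) = 19533 + 25276 = 44809)
√(Z + a(58)) = √(44809 - 10) = √44799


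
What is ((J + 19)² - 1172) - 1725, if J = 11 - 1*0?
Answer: -1997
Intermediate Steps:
J = 11 (J = 11 + 0 = 11)
((J + 19)² - 1172) - 1725 = ((11 + 19)² - 1172) - 1725 = (30² - 1172) - 1725 = (900 - 1172) - 1725 = -272 - 1725 = -1997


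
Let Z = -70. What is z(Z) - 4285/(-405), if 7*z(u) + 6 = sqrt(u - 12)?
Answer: 5513/567 + I*sqrt(82)/7 ≈ 9.7231 + 1.2936*I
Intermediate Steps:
z(u) = -6/7 + sqrt(-12 + u)/7 (z(u) = -6/7 + sqrt(u - 12)/7 = -6/7 + sqrt(-12 + u)/7)
z(Z) - 4285/(-405) = (-6/7 + sqrt(-12 - 70)/7) - 4285/(-405) = (-6/7 + sqrt(-82)/7) - 4285*(-1/405) = (-6/7 + (I*sqrt(82))/7) + 857/81 = (-6/7 + I*sqrt(82)/7) + 857/81 = 5513/567 + I*sqrt(82)/7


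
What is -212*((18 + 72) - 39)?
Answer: -10812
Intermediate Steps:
-212*((18 + 72) - 39) = -212*(90 - 39) = -212*51 = -10812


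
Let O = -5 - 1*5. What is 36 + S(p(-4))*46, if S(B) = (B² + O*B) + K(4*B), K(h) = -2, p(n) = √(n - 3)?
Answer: -378 - 460*I*√7 ≈ -378.0 - 1217.0*I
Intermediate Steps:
p(n) = √(-3 + n)
O = -10 (O = -5 - 5 = -10)
S(B) = -2 + B² - 10*B (S(B) = (B² - 10*B) - 2 = -2 + B² - 10*B)
36 + S(p(-4))*46 = 36 + (-2 + (√(-3 - 4))² - 10*√(-3 - 4))*46 = 36 + (-2 + (√(-7))² - 10*I*√7)*46 = 36 + (-2 + (I*√7)² - 10*I*√7)*46 = 36 + (-2 - 7 - 10*I*√7)*46 = 36 + (-9 - 10*I*√7)*46 = 36 + (-414 - 460*I*√7) = -378 - 460*I*√7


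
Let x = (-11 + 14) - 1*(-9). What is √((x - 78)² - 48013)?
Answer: I*√43657 ≈ 208.94*I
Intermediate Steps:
x = 12 (x = 3 + 9 = 12)
√((x - 78)² - 48013) = √((12 - 78)² - 48013) = √((-66)² - 48013) = √(4356 - 48013) = √(-43657) = I*√43657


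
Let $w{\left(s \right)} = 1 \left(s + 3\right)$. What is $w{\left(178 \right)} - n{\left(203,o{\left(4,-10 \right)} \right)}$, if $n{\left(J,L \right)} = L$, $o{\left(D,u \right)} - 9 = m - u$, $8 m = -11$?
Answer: $\frac{1307}{8} \approx 163.38$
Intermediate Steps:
$m = - \frac{11}{8}$ ($m = \frac{1}{8} \left(-11\right) = - \frac{11}{8} \approx -1.375$)
$o{\left(D,u \right)} = \frac{61}{8} - u$ ($o{\left(D,u \right)} = 9 - \left(\frac{11}{8} + u\right) = \frac{61}{8} - u$)
$w{\left(s \right)} = 3 + s$ ($w{\left(s \right)} = 1 \left(3 + s\right) = 3 + s$)
$w{\left(178 \right)} - n{\left(203,o{\left(4,-10 \right)} \right)} = \left(3 + 178\right) - \left(\frac{61}{8} - -10\right) = 181 - \left(\frac{61}{8} + 10\right) = 181 - \frac{141}{8} = \frac{1307}{8}$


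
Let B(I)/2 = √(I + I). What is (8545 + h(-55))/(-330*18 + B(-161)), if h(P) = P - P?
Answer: -12689325/8821222 - 8545*I*√322/17642444 ≈ -1.4385 - 0.0086912*I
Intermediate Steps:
h(P) = 0
B(I) = 2*√2*√I (B(I) = 2*√(I + I) = 2*√(2*I) = 2*(√2*√I) = 2*√2*√I)
(8545 + h(-55))/(-330*18 + B(-161)) = (8545 + 0)/(-330*18 + 2*√2*√(-161)) = 8545/(-5940 + 2*√2*(I*√161)) = 8545/(-5940 + 2*I*√322)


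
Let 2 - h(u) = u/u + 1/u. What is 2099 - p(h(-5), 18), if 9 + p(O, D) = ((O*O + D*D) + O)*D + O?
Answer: -94318/25 ≈ -3772.7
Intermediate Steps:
h(u) = 1 - 1/u (h(u) = 2 - (u/u + 1/u) = 2 - (1 + 1/u) = 2 + (-1 - 1/u) = 1 - 1/u)
p(O, D) = -9 + O + D*(O + D² + O²) (p(O, D) = -9 + (((O*O + D*D) + O)*D + O) = -9 + (((O² + D²) + O)*D + O) = -9 + (((D² + O²) + O)*D + O) = -9 + ((O + D² + O²)*D + O) = -9 + (D*(O + D² + O²) + O) = -9 + (O + D*(O + D² + O²)) = -9 + O + D*(O + D² + O²))
2099 - p(h(-5), 18) = 2099 - (-9 + (-1 - 5)/(-5) + 18³ + 18*((-1 - 5)/(-5)) + 18*((-1 - 5)/(-5))²) = 2099 - (-9 - ⅕*(-6) + 5832 + 18*(-⅕*(-6)) + 18*(-⅕*(-6))²) = 2099 - (-9 + 6/5 + 5832 + 18*(6/5) + 18*(6/5)²) = 2099 - (-9 + 6/5 + 5832 + 108/5 + 18*(36/25)) = 2099 - (-9 + 6/5 + 5832 + 108/5 + 648/25) = 2099 - 1*146793/25 = 2099 - 146793/25 = -94318/25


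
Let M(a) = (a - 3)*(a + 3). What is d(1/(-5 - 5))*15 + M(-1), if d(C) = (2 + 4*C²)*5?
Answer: 145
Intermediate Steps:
M(a) = (-3 + a)*(3 + a)
d(C) = 10 + 20*C²
d(1/(-5 - 5))*15 + M(-1) = (10 + 20*(1/(-5 - 5))²)*15 + (-9 + (-1)²) = (10 + 20*(1/(-10))²)*15 + (-9 + 1) = (10 + 20*(-⅒)²)*15 - 8 = (10 + 20*(1/100))*15 - 8 = (10 + ⅕)*15 - 8 = (51/5)*15 - 8 = 153 - 8 = 145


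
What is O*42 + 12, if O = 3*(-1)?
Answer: -114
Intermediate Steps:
O = -3
O*42 + 12 = -3*42 + 12 = -126 + 12 = -114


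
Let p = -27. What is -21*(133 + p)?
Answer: -2226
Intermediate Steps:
-21*(133 + p) = -21*(133 - 27) = -21*106 = -2226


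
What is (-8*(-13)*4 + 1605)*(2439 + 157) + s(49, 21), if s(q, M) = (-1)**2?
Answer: 5246517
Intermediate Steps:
s(q, M) = 1
(-8*(-13)*4 + 1605)*(2439 + 157) + s(49, 21) = (-8*(-13)*4 + 1605)*(2439 + 157) + 1 = (104*4 + 1605)*2596 + 1 = (416 + 1605)*2596 + 1 = 2021*2596 + 1 = 5246516 + 1 = 5246517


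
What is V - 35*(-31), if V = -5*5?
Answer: 1060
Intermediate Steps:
V = -25
V - 35*(-31) = -25 - 35*(-31) = -25 + 1085 = 1060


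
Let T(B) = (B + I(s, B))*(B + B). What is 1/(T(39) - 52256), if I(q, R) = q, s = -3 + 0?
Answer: -1/49448 ≈ -2.0223e-5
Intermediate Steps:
s = -3
T(B) = 2*B*(-3 + B) (T(B) = (B - 3)*(B + B) = (-3 + B)*(2*B) = 2*B*(-3 + B))
1/(T(39) - 52256) = 1/(2*39*(-3 + 39) - 52256) = 1/(2*39*36 - 52256) = 1/(2808 - 52256) = 1/(-49448) = -1/49448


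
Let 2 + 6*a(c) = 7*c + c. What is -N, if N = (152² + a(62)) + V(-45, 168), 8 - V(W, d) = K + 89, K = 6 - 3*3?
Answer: -69325/3 ≈ -23108.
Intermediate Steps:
K = -3 (K = 6 - 9 = -3)
V(W, d) = -78 (V(W, d) = 8 - (-3 + 89) = 8 - 1*86 = 8 - 86 = -78)
a(c) = -⅓ + 4*c/3 (a(c) = -⅓ + (7*c + c)/6 = -⅓ + (8*c)/6 = -⅓ + 4*c/3)
N = 69325/3 (N = (152² + (-⅓ + (4/3)*62)) - 78 = (23104 + (-⅓ + 248/3)) - 78 = (23104 + 247/3) - 78 = 69559/3 - 78 = 69325/3 ≈ 23108.)
-N = -1*69325/3 = -69325/3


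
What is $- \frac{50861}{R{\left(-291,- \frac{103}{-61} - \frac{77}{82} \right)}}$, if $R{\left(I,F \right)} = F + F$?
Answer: $- \frac{127203361}{3749} \approx -33930.0$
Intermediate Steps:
$R{\left(I,F \right)} = 2 F$
$- \frac{50861}{R{\left(-291,- \frac{103}{-61} - \frac{77}{82} \right)}} = - \frac{50861}{2 \left(- \frac{103}{-61} - \frac{77}{82}\right)} = - \frac{50861}{2 \left(\left(-103\right) \left(- \frac{1}{61}\right) - \frac{77}{82}\right)} = - \frac{50861}{2 \left(\frac{103}{61} - \frac{77}{82}\right)} = - \frac{50861}{2 \cdot \frac{3749}{5002}} = - \frac{50861}{\frac{3749}{2501}} = \left(-50861\right) \frac{2501}{3749} = - \frac{127203361}{3749}$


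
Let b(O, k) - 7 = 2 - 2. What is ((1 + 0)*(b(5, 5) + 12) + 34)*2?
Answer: 106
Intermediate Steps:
b(O, k) = 7 (b(O, k) = 7 + (2 - 2) = 7 + 0 = 7)
((1 + 0)*(b(5, 5) + 12) + 34)*2 = ((1 + 0)*(7 + 12) + 34)*2 = (1*19 + 34)*2 = (19 + 34)*2 = 53*2 = 106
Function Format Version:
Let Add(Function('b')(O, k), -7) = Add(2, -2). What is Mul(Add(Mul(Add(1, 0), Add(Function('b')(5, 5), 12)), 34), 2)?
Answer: 106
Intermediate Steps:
Function('b')(O, k) = 7 (Function('b')(O, k) = Add(7, Add(2, -2)) = Add(7, 0) = 7)
Mul(Add(Mul(Add(1, 0), Add(Function('b')(5, 5), 12)), 34), 2) = Mul(Add(Mul(Add(1, 0), Add(7, 12)), 34), 2) = Mul(Add(Mul(1, 19), 34), 2) = Mul(Add(19, 34), 2) = Mul(53, 2) = 106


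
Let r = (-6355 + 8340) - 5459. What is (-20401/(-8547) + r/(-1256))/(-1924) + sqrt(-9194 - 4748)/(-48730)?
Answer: -27657967/10327100784 - I*sqrt(13942)/48730 ≈ -0.0026782 - 0.0024231*I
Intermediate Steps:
r = -3474 (r = 1985 - 5459 = -3474)
(-20401/(-8547) + r/(-1256))/(-1924) + sqrt(-9194 - 4748)/(-48730) = (-20401/(-8547) - 3474/(-1256))/(-1924) + sqrt(-9194 - 4748)/(-48730) = (-20401*(-1/8547) - 3474*(-1/1256))*(-1/1924) + sqrt(-13942)*(-1/48730) = (20401/8547 + 1737/628)*(-1/1924) + (I*sqrt(13942))*(-1/48730) = (27657967/5367516)*(-1/1924) - I*sqrt(13942)/48730 = -27657967/10327100784 - I*sqrt(13942)/48730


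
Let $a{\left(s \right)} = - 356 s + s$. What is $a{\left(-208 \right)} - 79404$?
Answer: $-5564$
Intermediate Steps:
$a{\left(s \right)} = - 355 s$
$a{\left(-208 \right)} - 79404 = \left(-355\right) \left(-208\right) - 79404 = 73840 - 79404 = -5564$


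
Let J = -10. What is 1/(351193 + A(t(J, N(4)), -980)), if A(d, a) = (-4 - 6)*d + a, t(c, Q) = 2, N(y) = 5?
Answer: 1/350193 ≈ 2.8556e-6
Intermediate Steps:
A(d, a) = a - 10*d (A(d, a) = -10*d + a = a - 10*d)
1/(351193 + A(t(J, N(4)), -980)) = 1/(351193 + (-980 - 10*2)) = 1/(351193 + (-980 - 20)) = 1/(351193 - 1000) = 1/350193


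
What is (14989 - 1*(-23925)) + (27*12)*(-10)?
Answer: 35674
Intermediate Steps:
(14989 - 1*(-23925)) + (27*12)*(-10) = (14989 + 23925) + 324*(-10) = 38914 - 3240 = 35674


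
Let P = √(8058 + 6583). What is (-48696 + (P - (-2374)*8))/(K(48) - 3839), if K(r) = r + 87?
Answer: 29583/3704 ≈ 7.9868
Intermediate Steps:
K(r) = 87 + r
P = 121 (P = √14641 = 121)
(-48696 + (P - (-2374)*8))/(K(48) - 3839) = (-48696 + (121 - (-2374)*8))/((87 + 48) - 3839) = (-48696 + (121 - 1*(-18992)))/(135 - 3839) = (-48696 + (121 + 18992))/(-3704) = (-48696 + 19113)*(-1/3704) = -29583*(-1/3704) = 29583/3704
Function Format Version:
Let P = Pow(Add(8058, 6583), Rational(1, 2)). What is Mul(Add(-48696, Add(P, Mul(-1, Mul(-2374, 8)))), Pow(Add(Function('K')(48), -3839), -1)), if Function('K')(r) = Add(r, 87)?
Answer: Rational(29583, 3704) ≈ 7.9868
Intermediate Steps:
Function('K')(r) = Add(87, r)
P = 121 (P = Pow(14641, Rational(1, 2)) = 121)
Mul(Add(-48696, Add(P, Mul(-1, Mul(-2374, 8)))), Pow(Add(Function('K')(48), -3839), -1)) = Mul(Add(-48696, Add(121, Mul(-1, Mul(-2374, 8)))), Pow(Add(Add(87, 48), -3839), -1)) = Mul(Add(-48696, Add(121, Mul(-1, -18992))), Pow(Add(135, -3839), -1)) = Mul(Add(-48696, Add(121, 18992)), Pow(-3704, -1)) = Mul(Add(-48696, 19113), Rational(-1, 3704)) = Mul(-29583, Rational(-1, 3704)) = Rational(29583, 3704)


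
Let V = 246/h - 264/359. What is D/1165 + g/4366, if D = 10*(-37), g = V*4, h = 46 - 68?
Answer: -659859784/2008615411 ≈ -0.32851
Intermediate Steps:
h = -22
V = -47061/3949 (V = 246/(-22) - 264/359 = 246*(-1/22) - 264*1/359 = -123/11 - 264/359 = -47061/3949 ≈ -11.917)
g = -188244/3949 (g = -47061/3949*4 = -188244/3949 ≈ -47.669)
D = -370
D/1165 + g/4366 = -370/1165 - 188244/3949/4366 = -370*1/1165 - 188244/3949*1/4366 = -74/233 - 94122/8620667 = -659859784/2008615411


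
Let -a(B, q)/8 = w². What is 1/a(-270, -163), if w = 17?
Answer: -1/2312 ≈ -0.00043253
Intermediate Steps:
a(B, q) = -2312 (a(B, q) = -8*17² = -8*289 = -2312)
1/a(-270, -163) = 1/(-2312) = -1/2312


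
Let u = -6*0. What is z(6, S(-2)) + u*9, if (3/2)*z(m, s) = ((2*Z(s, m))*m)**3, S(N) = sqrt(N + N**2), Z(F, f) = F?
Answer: 2304*sqrt(2) ≈ 3258.3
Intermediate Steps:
u = 0
z(m, s) = 16*m**3*s**3/3 (z(m, s) = 2*((2*s)*m)**3/3 = 2*(2*m*s)**3/3 = 2*(8*m**3*s**3)/3 = 16*m**3*s**3/3)
z(6, S(-2)) + u*9 = (16/3)*6**3*(sqrt(-2*(1 - 2)))**3 + 0*9 = (16/3)*216*(sqrt(-2*(-1)))**3 + 0 = (16/3)*216*(sqrt(2))**3 + 0 = (16/3)*216*(2*sqrt(2)) + 0 = 2304*sqrt(2) + 0 = 2304*sqrt(2)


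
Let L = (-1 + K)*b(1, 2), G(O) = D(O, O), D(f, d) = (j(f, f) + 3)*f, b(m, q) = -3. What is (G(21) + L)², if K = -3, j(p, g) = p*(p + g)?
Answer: 345848409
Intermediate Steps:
j(p, g) = p*(g + p)
D(f, d) = f*(3 + 2*f²) (D(f, d) = (f*(f + f) + 3)*f = (f*(2*f) + 3)*f = (2*f² + 3)*f = (3 + 2*f²)*f = f*(3 + 2*f²))
G(O) = O*(3 + 2*O²)
L = 12 (L = (-1 - 3)*(-3) = -4*(-3) = 12)
(G(21) + L)² = (21*(3 + 2*21²) + 12)² = (21*(3 + 2*441) + 12)² = (21*(3 + 882) + 12)² = (21*885 + 12)² = (18585 + 12)² = 18597² = 345848409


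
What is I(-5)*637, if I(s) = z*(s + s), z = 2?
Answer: -12740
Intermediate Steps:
I(s) = 4*s (I(s) = 2*(s + s) = 2*(2*s) = 4*s)
I(-5)*637 = (4*(-5))*637 = -20*637 = -12740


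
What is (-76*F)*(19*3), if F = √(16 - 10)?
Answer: -4332*√6 ≈ -10611.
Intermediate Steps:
F = √6 ≈ 2.4495
(-76*F)*(19*3) = (-76*√6)*(19*3) = -76*√6*57 = -4332*√6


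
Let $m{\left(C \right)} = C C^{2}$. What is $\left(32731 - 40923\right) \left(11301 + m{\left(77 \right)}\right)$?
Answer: $-3832496128$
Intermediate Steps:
$m{\left(C \right)} = C^{3}$
$\left(32731 - 40923\right) \left(11301 + m{\left(77 \right)}\right) = \left(32731 - 40923\right) \left(11301 + 77^{3}\right) = - 8192 \left(11301 + 456533\right) = \left(-8192\right) 467834 = -3832496128$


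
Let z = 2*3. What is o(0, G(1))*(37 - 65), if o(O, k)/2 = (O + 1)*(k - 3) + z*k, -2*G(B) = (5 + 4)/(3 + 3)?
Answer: 462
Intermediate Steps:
z = 6
G(B) = -¾ (G(B) = -(5 + 4)/(2*(3 + 3)) = -9/(2*6) = -½*3/2 = -¾)
o(O, k) = 12*k + 2*(1 + O)*(-3 + k) (o(O, k) = 2*((O + 1)*(k - 3) + 6*k) = 2*((1 + O)*(-3 + k) + 6*k) = 2*(6*k + (1 + O)*(-3 + k)) = 12*k + 2*(1 + O)*(-3 + k))
o(0, G(1))*(37 - 65) = (-6 - 6*0 + 14*(-¾) + 2*0*(-¾))*(37 - 65) = (-6 + 0 - 21/2 + 0)*(-28) = -33/2*(-28) = 462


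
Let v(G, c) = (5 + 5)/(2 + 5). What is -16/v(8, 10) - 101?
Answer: -561/5 ≈ -112.20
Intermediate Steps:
v(G, c) = 10/7
-16/v(8, 10) - 101 = -16/(10/7) - 101 = (7/10)*(-16) - 101 = -56/5 - 101 = -561/5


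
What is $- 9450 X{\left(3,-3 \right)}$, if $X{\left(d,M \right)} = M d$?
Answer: $85050$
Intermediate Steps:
$- 9450 X{\left(3,-3 \right)} = - 9450 \left(\left(-3\right) 3\right) = \left(-9450\right) \left(-9\right) = 85050$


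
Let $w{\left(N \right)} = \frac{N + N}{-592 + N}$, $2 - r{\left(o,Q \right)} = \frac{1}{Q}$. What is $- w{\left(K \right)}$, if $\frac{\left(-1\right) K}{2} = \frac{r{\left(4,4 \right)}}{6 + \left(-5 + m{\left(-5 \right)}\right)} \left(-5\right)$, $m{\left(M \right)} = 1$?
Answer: $\frac{70}{2333} \approx 0.030004$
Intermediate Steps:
$r{\left(o,Q \right)} = 2 - \frac{1}{Q}$
$K = \frac{35}{4}$ ($K = - 2 \frac{2 - \frac{1}{4}}{6 + \left(-5 + 1\right)} \left(-5\right) = - 2 \frac{2 - \frac{1}{4}}{6 - 4} \left(-5\right) = - 2 \frac{2 - \frac{1}{4}}{2} \left(-5\right) = - 2 \cdot \frac{7}{4} \cdot \frac{1}{2} \left(-5\right) = - 2 \cdot \frac{7}{8} \left(-5\right) = \left(-2\right) \left(- \frac{35}{8}\right) = \frac{35}{4} \approx 8.75$)
$w{\left(N \right)} = \frac{2 N}{-592 + N}$
$- w{\left(K \right)} = - \frac{2 \cdot 35}{4 \left(-592 + \frac{35}{4}\right)} = - \frac{2 \cdot 35}{4 \left(- \frac{2333}{4}\right)} = - \frac{2 \cdot 35 \left(-4\right)}{4 \cdot 2333} = \left(-1\right) \left(- \frac{70}{2333}\right) = \frac{70}{2333}$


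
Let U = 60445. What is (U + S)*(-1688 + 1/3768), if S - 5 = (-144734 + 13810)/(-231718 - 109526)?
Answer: -32801021013826823/321451848 ≈ -1.0204e+8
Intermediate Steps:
S = 459286/85311 (S = 5 + (-144734 + 13810)/(-231718 - 109526) = 5 - 130924/(-341244) = 5 - 130924*(-1/341244) = 5 + 32731/85311 = 459286/85311 ≈ 5.3837)
(U + S)*(-1688 + 1/3768) = (60445 + 459286/85311)*(-1688 + 1/3768) = 5157082681*(-1688 + 1/3768)/85311 = (5157082681/85311)*(-6360383/3768) = -32801021013826823/321451848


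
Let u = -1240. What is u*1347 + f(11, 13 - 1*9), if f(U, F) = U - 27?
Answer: -1670296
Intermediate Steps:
f(U, F) = -27 + U
u*1347 + f(11, 13 - 1*9) = -1240*1347 + (-27 + 11) = -1670280 - 16 = -1670296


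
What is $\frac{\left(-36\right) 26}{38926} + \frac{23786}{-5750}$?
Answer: $- \frac{232818959}{55956125} \approx -4.1607$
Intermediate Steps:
$\frac{\left(-36\right) 26}{38926} + \frac{23786}{-5750} = \left(-936\right) \frac{1}{38926} + 23786 \left(- \frac{1}{5750}\right) = - \frac{468}{19463} - \frac{11893}{2875} = - \frac{232818959}{55956125}$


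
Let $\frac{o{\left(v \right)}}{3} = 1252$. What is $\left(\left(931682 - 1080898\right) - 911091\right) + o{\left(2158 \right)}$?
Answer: $-1056551$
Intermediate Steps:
$o{\left(v \right)} = 3756$ ($o{\left(v \right)} = 3 \cdot 1252 = 3756$)
$\left(\left(931682 - 1080898\right) - 911091\right) + o{\left(2158 \right)} = \left(\left(931682 - 1080898\right) - 911091\right) + 3756 = \left(-149216 - 911091\right) + 3756 = -1060307 + 3756 = -1056551$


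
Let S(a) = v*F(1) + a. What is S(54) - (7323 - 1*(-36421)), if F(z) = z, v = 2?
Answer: -43688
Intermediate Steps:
S(a) = 2 + a (S(a) = 2*1 + a = 2 + a)
S(54) - (7323 - 1*(-36421)) = (2 + 54) - (7323 - 1*(-36421)) = 56 - (7323 + 36421) = 56 - 1*43744 = 56 - 43744 = -43688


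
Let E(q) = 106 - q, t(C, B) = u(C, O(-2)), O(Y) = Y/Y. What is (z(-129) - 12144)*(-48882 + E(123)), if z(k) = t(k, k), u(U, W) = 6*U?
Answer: 631677282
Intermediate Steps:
O(Y) = 1
t(C, B) = 6*C
z(k) = 6*k
(z(-129) - 12144)*(-48882 + E(123)) = (6*(-129) - 12144)*(-48882 + (106 - 1*123)) = (-774 - 12144)*(-48882 + (106 - 123)) = -12918*(-48882 - 17) = -12918*(-48899) = 631677282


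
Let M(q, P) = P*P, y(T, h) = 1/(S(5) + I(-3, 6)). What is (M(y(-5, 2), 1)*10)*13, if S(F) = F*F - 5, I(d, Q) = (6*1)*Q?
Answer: 130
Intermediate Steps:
I(d, Q) = 6*Q
S(F) = -5 + F² (S(F) = F² - 5 = -5 + F²)
y(T, h) = 1/56 (y(T, h) = 1/((-5 + 5²) + 6*6) = 1/((-5 + 25) + 36) = 1/(20 + 36) = 1/56)
M(q, P) = P²
(M(y(-5, 2), 1)*10)*13 = (1²*10)*13 = (1*10)*13 = 10*13 = 130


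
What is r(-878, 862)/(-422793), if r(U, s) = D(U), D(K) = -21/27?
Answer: 1/543591 ≈ 1.8396e-6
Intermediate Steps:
D(K) = -7/9 (D(K) = -21*1/27 = -7/9)
r(U, s) = -7/9
r(-878, 862)/(-422793) = -7/9/(-422793) = -7/9*(-1/422793) = 1/543591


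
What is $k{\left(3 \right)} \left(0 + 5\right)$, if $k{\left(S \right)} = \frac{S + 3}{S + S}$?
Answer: $5$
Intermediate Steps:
$k{\left(S \right)} = \frac{3 + S}{2 S}$
$k{\left(3 \right)} \left(0 + 5\right) = \frac{3 + 3}{2 \cdot 3} \left(0 + 5\right) = \frac{1}{2} \cdot \frac{1}{3} \cdot 6 \cdot 5 = 1 \cdot 5 = 5$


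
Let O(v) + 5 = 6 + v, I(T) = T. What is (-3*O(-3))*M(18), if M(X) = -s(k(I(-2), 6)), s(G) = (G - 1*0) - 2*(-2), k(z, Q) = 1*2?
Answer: -36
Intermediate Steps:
k(z, Q) = 2
O(v) = 1 + v (O(v) = -5 + (6 + v) = 1 + v)
s(G) = 4 + G (s(G) = (G + 0) + 4 = G + 4 = 4 + G)
M(X) = -6 (M(X) = -(4 + 2) = -1*6 = -6)
(-3*O(-3))*M(18) = -3*(1 - 3)*(-6) = -3*(-2)*(-6) = 6*(-6) = -36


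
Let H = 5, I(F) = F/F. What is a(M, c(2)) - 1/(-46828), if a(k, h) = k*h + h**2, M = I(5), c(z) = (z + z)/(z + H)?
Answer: 2060481/2294572 ≈ 0.89798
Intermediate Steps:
I(F) = 1
c(z) = 2*z/(5 + z) (c(z) = (z + z)/(z + 5) = (2*z)/(5 + z) = 2*z/(5 + z))
M = 1
a(k, h) = h**2 + h*k (a(k, h) = h*k + h**2 = h**2 + h*k)
a(M, c(2)) - 1/(-46828) = (2*2/(5 + 2))*(2*2/(5 + 2) + 1) - 1/(-46828) = (2*2/7)*(2*2/7 + 1) - 1*(-1/46828) = (2*2*(1/7))*(2*2*(1/7) + 1) + 1/46828 = 4*(4/7 + 1)/7 + 1/46828 = (4/7)*(11/7) + 1/46828 = 44/49 + 1/46828 = 2060481/2294572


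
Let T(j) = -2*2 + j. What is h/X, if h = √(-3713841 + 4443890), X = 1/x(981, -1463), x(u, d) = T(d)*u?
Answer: -1439127*√730049 ≈ -1.2296e+9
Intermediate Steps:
T(j) = -4 + j
x(u, d) = u*(-4 + d) (x(u, d) = (-4 + d)*u = u*(-4 + d))
X = -1/1439127 (X = 1/(981*(-4 - 1463)) = 1/(981*(-1467)) = 1/(-1439127) = -1/1439127 ≈ -6.9487e-7)
h = √730049 ≈ 854.43
h/X = √730049/(-1/1439127) = √730049*(-1439127) = -1439127*√730049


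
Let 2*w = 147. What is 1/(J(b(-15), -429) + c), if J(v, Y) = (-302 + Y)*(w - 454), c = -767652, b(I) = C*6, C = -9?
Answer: -2/979013 ≈ -2.0429e-6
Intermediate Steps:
w = 147/2 (w = (½)*147 = 147/2 ≈ 73.500)
b(I) = -54 (b(I) = -9*6 = -54)
J(v, Y) = 114911 - 761*Y/2 (J(v, Y) = (-302 + Y)*(147/2 - 454) = (-302 + Y)*(-761/2) = 114911 - 761*Y/2)
1/(J(b(-15), -429) + c) = 1/((114911 - 761/2*(-429)) - 767652) = 1/((114911 + 326469/2) - 767652) = 1/(556291/2 - 767652) = 1/(-979013/2) = -2/979013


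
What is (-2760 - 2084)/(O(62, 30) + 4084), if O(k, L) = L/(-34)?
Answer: -82348/69413 ≈ -1.1863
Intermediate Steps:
O(k, L) = -L/34 (O(k, L) = L*(-1/34) = -L/34)
(-2760 - 2084)/(O(62, 30) + 4084) = (-2760 - 2084)/(-1/34*30 + 4084) = -4844/(-15/17 + 4084) = -4844/69413/17 = -4844*17/69413 = -82348/69413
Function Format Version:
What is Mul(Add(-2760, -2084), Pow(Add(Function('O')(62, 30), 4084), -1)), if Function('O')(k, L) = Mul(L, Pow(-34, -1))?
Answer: Rational(-82348, 69413) ≈ -1.1863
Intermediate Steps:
Function('O')(k, L) = Mul(Rational(-1, 34), L) (Function('O')(k, L) = Mul(L, Rational(-1, 34)) = Mul(Rational(-1, 34), L))
Mul(Add(-2760, -2084), Pow(Add(Function('O')(62, 30), 4084), -1)) = Mul(Add(-2760, -2084), Pow(Add(Mul(Rational(-1, 34), 30), 4084), -1)) = Mul(-4844, Pow(Add(Rational(-15, 17), 4084), -1)) = Mul(-4844, Pow(Rational(69413, 17), -1)) = Mul(-4844, Rational(17, 69413)) = Rational(-82348, 69413)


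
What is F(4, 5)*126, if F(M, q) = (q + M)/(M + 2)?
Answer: 189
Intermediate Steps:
F(M, q) = (M + q)/(2 + M)
F(4, 5)*126 = ((4 + 5)/(2 + 4))*126 = (9/6)*126 = ((⅙)*9)*126 = (3/2)*126 = 189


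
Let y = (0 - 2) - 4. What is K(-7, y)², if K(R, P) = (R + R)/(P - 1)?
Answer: 4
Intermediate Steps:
y = -6 (y = -2 - 4 = -6)
K(R, P) = 2*R/(-1 + P) (K(R, P) = (2*R)/(-1 + P) = 2*R/(-1 + P))
K(-7, y)² = (2*(-7)/(-1 - 6))² = (2*(-7)/(-7))² = (2*(-7)*(-⅐))² = 2² = 4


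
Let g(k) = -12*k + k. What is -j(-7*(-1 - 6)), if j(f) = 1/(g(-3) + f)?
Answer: -1/82 ≈ -0.012195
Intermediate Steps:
g(k) = -11*k
j(f) = 1/(33 + f) (j(f) = 1/(-11*(-3) + f) = 1/(33 + f))
-j(-7*(-1 - 6)) = -1/(33 - 7*(-1 - 6)) = -1/(33 - 7*(-7)) = -1/(33 + 49) = -1/82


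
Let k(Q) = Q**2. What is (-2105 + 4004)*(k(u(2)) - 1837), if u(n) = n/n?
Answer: -3486564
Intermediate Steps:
u(n) = 1
(-2105 + 4004)*(k(u(2)) - 1837) = (-2105 + 4004)*(1**2 - 1837) = 1899*(1 - 1837) = 1899*(-1836) = -3486564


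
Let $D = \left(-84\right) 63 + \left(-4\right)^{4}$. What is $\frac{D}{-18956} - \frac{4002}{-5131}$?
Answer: $\frac{3632201}{3473687} \approx 1.0456$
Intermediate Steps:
$D = -5036$ ($D = -5292 + 256 = -5036$)
$\frac{D}{-18956} - \frac{4002}{-5131} = - \frac{5036}{-18956} - \frac{4002}{-5131} = \left(-5036\right) \left(- \frac{1}{18956}\right) - - \frac{4002}{5131} = \frac{1259}{4739} + \frac{4002}{5131} = \frac{3632201}{3473687}$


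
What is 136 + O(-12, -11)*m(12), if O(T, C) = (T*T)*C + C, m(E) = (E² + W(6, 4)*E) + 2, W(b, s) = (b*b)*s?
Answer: -2988894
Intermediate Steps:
W(b, s) = s*b² (W(b, s) = b²*s = s*b²)
m(E) = 2 + E² + 144*E (m(E) = (E² + (4*6²)*E) + 2 = (E² + (4*36)*E) + 2 = (E² + 144*E) + 2 = 2 + E² + 144*E)
O(T, C) = C + C*T² (O(T, C) = T²*C + C = C*T² + C = C + C*T²)
136 + O(-12, -11)*m(12) = 136 + (-11*(1 + (-12)²))*(2 + 12² + 144*12) = 136 + (-11*(1 + 144))*(2 + 144 + 1728) = 136 - 11*145*1874 = 136 - 1595*1874 = 136 - 2989030 = -2988894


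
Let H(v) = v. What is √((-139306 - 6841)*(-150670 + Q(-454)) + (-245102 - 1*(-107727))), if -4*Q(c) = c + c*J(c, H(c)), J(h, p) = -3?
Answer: 2*√5513251621 ≈ 1.4850e+5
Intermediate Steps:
Q(c) = c/2 (Q(c) = -(c + c*(-3))/4 = -(c - 3*c)/4 = -(-1)*c/2 = c/2)
√((-139306 - 6841)*(-150670 + Q(-454)) + (-245102 - 1*(-107727))) = √((-139306 - 6841)*(-150670 + (½)*(-454)) + (-245102 - 1*(-107727))) = √(-146147*(-150670 - 227) + (-245102 + 107727)) = √(-146147*(-150897) - 137375) = √(22053143859 - 137375) = √22053006484 = 2*√5513251621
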